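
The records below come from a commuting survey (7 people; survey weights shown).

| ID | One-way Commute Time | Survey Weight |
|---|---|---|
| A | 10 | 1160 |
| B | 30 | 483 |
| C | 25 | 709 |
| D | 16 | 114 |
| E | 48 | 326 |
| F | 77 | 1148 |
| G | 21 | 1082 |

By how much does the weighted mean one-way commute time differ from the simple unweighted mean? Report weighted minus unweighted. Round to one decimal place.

1.9

Unweighted sum = 10 + 30 + 25 + 16 + 48 + 77 + 21 = 227
Unweighted mean = 227 / 7 = 32.428571
Weighted sum = 10×1160 + 30×483 + 25×709 + 16×114 + 48×326 + 77×1148 + 21×1082
  = 11600 + 14490 + 17725 + 1824 + 15648 + 88396 + 22722 = 172405
Sum of weights = 1160 + 483 + 709 + 114 + 326 + 1148 + 1082 = 5022
Weighted mean = 172405 / 5022 = 34.329948
Difference (weighted minus unweighted) = 1.9013768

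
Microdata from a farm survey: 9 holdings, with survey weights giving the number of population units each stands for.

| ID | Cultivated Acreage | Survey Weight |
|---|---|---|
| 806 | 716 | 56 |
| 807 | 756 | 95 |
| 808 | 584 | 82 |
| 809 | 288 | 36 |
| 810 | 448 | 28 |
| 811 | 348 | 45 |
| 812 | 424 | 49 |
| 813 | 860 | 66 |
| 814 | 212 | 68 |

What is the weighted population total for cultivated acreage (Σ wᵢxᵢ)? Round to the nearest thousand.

290000

Weighted total = 716×56 + 756×95 + 584×82 + 288×36 + 448×28 + 348×45 + 424×49 + 860×66 + 212×68
  = 290328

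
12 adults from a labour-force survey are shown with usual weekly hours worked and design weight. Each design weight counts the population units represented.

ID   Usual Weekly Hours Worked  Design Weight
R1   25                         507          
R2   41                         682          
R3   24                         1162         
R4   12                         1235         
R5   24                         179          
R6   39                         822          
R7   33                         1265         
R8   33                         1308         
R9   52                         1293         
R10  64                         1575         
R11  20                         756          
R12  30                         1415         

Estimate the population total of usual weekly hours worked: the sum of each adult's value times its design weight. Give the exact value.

430214

Weighted total = 25×507 + 41×682 + 24×1162 + 12×1235 + 24×179 + 39×822 + 33×1265 + 33×1308 + 52×1293 + 64×1575 + 20×756 + 30×1415
  = 12675 + 27962 + 27888 + 14820 + 4296 + 32058 + 41745 + 43164 + 67236 + 100800 + 15120 + 42450 = 430214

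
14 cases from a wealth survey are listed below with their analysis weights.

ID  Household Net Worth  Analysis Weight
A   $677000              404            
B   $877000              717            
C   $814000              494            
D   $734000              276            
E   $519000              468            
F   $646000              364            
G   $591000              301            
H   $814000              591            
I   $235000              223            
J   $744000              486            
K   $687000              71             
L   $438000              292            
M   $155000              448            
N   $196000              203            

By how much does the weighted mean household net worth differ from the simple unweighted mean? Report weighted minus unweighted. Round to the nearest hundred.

Unweighted sum = 8127000
Unweighted mean = 8127000 / 14 = 580500
Weighted sum = 3343908000
Sum of weights = 5338
Weighted mean = 3343908000 / 5338 = 626434.62
Difference (weighted minus unweighted) = 45934.62

45900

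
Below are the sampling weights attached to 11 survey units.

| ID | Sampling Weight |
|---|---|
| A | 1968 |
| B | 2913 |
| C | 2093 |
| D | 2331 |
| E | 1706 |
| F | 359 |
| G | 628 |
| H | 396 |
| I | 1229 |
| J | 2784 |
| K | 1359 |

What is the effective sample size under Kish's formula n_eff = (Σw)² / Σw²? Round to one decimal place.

Σ wᵢ = 1968 + 2913 + 2093 + 2331 + 1706 + 359 + 628 + 396 + 1229 + 2784 + 1359 = 17766
Σ wᵢ² = 36871298
n_eff = 17766² / 36871298 = 315630756 / 36871298 = 8.5603375

8.6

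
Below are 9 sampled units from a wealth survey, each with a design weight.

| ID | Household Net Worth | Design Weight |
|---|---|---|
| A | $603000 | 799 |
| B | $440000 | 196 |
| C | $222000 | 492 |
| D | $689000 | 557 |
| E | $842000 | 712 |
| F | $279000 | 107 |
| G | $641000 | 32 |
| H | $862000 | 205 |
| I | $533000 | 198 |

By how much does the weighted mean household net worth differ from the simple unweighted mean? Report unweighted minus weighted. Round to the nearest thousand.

Unweighted sum = 603000 + 440000 + 222000 + 689000 + 842000 + 279000 + 641000 + 862000 + 533000 = 5111000
Unweighted mean = 5111000 / 9 = 567888.89
Weighted sum = 603000×799 + 440000×196 + 222000×492 + 689000×557 + 842000×712 + 279000×107 + 641000×32 + 862000×205 + 533000×198
  = 481797000 + 86240000 + 109224000 + 383773000 + 599504000 + 29853000 + 20512000 + 176710000 + 105534000 = 1993147000
Sum of weights = 799 + 196 + 492 + 557 + 712 + 107 + 32 + 205 + 198 = 3298
Weighted mean = 1993147000 / 3298 = 604350.21
Difference (unweighted minus weighted) = -36461.323

-36000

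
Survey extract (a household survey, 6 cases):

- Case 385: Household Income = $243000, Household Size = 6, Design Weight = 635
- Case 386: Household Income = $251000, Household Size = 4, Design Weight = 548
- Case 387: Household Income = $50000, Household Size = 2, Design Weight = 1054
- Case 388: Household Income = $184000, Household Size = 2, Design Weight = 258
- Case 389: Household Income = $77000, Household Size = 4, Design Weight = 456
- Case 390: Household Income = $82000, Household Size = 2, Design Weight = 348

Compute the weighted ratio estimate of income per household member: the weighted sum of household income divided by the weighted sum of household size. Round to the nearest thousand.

41000

Σ wᵢ·y = 243000×635 + 251000×548 + 50000×1054 + 184000×258 + 77000×456 + 82000×348
  = 455673000
Σ wᵢ·x = 6×635 + 4×548 + 2×1054 + 2×258 + 4×456 + 2×348
  = 3810 + 2192 + 2108 + 516 + 1824 + 696 = 11146
Ratio = 455673000 / 11146 = 40882.2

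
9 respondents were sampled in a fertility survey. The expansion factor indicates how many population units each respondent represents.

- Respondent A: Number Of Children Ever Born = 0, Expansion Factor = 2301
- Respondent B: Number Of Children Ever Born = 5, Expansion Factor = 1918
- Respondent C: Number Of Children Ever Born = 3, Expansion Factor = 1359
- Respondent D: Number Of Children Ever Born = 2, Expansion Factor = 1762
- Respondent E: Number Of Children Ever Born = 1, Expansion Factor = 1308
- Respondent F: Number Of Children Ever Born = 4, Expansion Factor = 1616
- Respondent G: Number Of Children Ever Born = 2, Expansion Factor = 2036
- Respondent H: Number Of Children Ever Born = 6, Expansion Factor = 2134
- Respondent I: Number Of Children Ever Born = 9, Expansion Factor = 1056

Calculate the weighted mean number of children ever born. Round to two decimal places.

3.31

Weighted sum = 0×2301 + 5×1918 + 3×1359 + 2×1762 + 1×1308 + 4×1616 + 2×2036 + 6×2134 + 9×1056
  = 0 + 9590 + 4077 + 3524 + 1308 + 6464 + 4072 + 12804 + 9504 = 51343
Sum of weights = 15490
Weighted mean = 51343 / 15490 = 3.3145901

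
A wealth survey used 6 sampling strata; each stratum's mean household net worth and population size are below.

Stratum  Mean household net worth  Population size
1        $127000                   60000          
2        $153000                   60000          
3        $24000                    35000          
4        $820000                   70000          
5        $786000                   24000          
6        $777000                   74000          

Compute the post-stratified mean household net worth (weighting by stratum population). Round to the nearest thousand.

469000

Σ Nₕ·x̄ₕ = 151402000000
Σ Nₕ = 323000
Overall mean = 151402000000 / 323000 = 468736.84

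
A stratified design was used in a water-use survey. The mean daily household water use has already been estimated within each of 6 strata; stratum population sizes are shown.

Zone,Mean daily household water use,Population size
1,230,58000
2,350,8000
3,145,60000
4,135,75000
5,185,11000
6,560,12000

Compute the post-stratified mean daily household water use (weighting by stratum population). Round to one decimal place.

195.2

Σ Nₕ·x̄ₕ = 230×58000 + 350×8000 + 145×60000 + 135×75000 + 185×11000 + 560×12000
  = 13340000 + 2800000 + 8700000 + 10125000 + 2035000 + 6720000 = 43720000
Σ Nₕ = 58000 + 8000 + 60000 + 75000 + 11000 + 12000 = 224000
Overall mean = 43720000 / 224000 = 195.17857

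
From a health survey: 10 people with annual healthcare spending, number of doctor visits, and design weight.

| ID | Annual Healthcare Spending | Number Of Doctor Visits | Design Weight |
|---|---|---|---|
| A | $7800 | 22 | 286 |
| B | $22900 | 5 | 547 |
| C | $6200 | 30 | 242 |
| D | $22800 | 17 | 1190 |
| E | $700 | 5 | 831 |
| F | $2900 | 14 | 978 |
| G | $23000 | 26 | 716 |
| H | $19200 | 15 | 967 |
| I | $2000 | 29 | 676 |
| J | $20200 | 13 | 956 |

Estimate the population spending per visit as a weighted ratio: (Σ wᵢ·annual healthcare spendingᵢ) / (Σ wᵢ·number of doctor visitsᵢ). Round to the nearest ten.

860

Σ wᵢ·y = 7800×286 + 22900×547 + 6200×242 + 22800×1190 + 700×831 + 2900×978 + 23000×716 + 19200×967 + 2000×676 + 20200×956
  = 102505000
Σ wᵢ·x = 22×286 + 5×547 + 30×242 + 17×1190 + 5×831 + 14×978 + 26×716 + 15×967 + 29×676 + 13×956
  = 119517
Ratio = 102505000 / 119517 = 857.66042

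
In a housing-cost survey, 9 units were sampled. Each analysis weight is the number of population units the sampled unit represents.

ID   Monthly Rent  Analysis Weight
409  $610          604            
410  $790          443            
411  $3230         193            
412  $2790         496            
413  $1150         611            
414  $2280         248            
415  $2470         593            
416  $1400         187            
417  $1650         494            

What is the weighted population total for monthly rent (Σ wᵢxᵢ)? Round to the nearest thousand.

6535000

Weighted total = 610×604 + 790×443 + 3230×193 + 2790×496 + 1150×611 + 2280×248 + 2470×593 + 1400×187 + 1650×494
  = 368440 + 349970 + 623390 + 1383840 + 702650 + 565440 + 1464710 + 261800 + 815100 = 6535340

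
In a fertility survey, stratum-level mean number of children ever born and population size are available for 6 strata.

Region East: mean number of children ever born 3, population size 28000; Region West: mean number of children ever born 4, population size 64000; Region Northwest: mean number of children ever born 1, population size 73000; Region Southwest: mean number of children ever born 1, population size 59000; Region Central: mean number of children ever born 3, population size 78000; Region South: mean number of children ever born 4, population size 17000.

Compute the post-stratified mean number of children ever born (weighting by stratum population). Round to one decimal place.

2.4

Σ Nₕ·x̄ₕ = 3×28000 + 4×64000 + 1×73000 + 1×59000 + 3×78000 + 4×17000
  = 774000
Σ Nₕ = 28000 + 64000 + 73000 + 59000 + 78000 + 17000 = 319000
Overall mean = 774000 / 319000 = 2.4263323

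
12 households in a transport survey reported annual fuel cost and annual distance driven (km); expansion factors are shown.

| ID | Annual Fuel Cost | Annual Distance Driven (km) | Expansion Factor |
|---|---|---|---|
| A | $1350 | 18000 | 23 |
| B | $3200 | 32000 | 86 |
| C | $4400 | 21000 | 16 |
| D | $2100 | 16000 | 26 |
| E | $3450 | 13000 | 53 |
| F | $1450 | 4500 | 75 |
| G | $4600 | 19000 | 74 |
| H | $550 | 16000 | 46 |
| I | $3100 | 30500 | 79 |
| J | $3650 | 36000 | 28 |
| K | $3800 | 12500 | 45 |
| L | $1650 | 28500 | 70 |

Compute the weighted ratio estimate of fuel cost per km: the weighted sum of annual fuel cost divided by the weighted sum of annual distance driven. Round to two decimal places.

0.13

Σ wᵢ·y = 1350×23 + 3200×86 + 4400×16 + 2100×26 + 3450×53 + 1450×75 + 4600×74 + 550×46 + 3100×79 + 3650×28 + 3800×45 + 1650×70
  = 1722150
Σ wᵢ·x = 13061500
Ratio = 1722150 / 13061500 = 0.13184933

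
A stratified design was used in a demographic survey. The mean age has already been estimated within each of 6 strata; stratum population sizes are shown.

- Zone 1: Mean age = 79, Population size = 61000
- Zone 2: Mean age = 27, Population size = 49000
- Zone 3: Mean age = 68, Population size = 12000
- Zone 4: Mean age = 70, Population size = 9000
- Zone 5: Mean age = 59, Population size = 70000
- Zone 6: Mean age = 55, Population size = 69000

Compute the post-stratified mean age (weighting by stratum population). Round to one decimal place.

57.5

Σ Nₕ·x̄ₕ = 15513000
Σ Nₕ = 61000 + 49000 + 12000 + 9000 + 70000 + 69000 = 270000
Overall mean = 15513000 / 270000 = 57.455556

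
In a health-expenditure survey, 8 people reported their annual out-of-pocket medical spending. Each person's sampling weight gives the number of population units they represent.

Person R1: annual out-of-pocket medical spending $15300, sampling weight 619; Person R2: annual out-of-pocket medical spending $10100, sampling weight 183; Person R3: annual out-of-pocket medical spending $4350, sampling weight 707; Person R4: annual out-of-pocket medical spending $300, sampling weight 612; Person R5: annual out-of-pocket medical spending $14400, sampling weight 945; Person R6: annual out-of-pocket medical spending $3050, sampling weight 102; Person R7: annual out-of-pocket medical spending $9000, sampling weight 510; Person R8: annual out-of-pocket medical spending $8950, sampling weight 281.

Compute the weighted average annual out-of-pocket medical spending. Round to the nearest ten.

Weighted sum = 15300×619 + 10100×183 + 4350×707 + 300×612 + 14400×945 + 3050×102 + 9000×510 + 8950×281
  = 9470700 + 1848300 + 3075450 + 183600 + 13608000 + 311100 + 4590000 + 2514950 = 35602100
Sum of weights = 619 + 183 + 707 + 612 + 945 + 102 + 510 + 281 = 3959
Weighted mean = 35602100 / 3959 = 8992.7002

8990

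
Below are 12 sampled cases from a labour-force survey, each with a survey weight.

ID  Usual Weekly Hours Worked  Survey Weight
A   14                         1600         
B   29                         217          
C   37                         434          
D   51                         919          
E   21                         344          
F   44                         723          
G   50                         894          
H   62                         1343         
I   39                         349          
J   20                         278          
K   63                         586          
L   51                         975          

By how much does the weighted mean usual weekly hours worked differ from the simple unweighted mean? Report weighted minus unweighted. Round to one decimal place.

2.0

Unweighted sum = 481
Unweighted mean = 481 / 12 = 40.083333
Weighted sum = 14×1600 + 29×217 + 37×434 + 51×919 + 21×344 + 44×723 + 50×894 + 62×1343 + 39×349 + 20×278 + 63×586 + 51×975
  = 22400 + 6293 + 16058 + 46869 + 7224 + 31812 + 44700 + 83266 + 13611 + 5560 + 36918 + 49725 = 364436
Sum of weights = 1600 + 217 + 434 + 919 + 344 + 723 + 894 + 1343 + 349 + 278 + 586 + 975 = 8662
Weighted mean = 364436 / 8662 = 42.072962
Difference (weighted minus unweighted) = 1.989629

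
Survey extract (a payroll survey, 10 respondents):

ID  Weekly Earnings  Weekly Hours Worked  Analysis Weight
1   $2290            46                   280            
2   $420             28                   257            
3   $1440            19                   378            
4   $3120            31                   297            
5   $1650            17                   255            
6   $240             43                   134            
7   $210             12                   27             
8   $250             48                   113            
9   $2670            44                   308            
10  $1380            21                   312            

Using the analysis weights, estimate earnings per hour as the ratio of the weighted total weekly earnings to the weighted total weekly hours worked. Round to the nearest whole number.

55

Σ wᵢ·y = 2290×280 + 420×257 + 1440×378 + 3120×297 + 1650×255 + 240×134 + 210×27 + 250×113 + 2670×308 + 1380×312
  = 641200 + 107940 + 544320 + 926640 + 420750 + 32160 + 5670 + 28250 + 822360 + 430560 = 3959850
Σ wᵢ·x = 72414
Ratio = 3959850 / 72414 = 54.683487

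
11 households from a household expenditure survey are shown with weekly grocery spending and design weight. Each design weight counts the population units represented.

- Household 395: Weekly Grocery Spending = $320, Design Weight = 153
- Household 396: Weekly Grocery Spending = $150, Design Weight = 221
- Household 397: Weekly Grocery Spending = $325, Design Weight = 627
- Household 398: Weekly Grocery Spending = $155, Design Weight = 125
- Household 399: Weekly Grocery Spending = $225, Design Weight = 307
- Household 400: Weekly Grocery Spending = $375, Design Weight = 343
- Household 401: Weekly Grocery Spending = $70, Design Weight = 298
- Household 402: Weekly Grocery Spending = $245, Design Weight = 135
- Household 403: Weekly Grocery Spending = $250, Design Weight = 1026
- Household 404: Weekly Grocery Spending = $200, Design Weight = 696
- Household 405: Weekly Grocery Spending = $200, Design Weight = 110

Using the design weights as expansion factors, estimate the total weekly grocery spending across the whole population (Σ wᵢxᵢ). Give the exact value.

Weighted total = 320×153 + 150×221 + 325×627 + 155×125 + 225×307 + 375×343 + 70×298 + 245×135 + 250×1026 + 200×696 + 200×110
  = 974595

974595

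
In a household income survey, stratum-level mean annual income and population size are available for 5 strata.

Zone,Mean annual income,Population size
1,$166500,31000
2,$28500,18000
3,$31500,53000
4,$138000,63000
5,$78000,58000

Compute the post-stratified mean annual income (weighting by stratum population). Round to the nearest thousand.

Σ Nₕ·x̄ₕ = 20562000000
Σ Nₕ = 31000 + 18000 + 53000 + 63000 + 58000 = 223000
Overall mean = 20562000000 / 223000 = 92206.278

92000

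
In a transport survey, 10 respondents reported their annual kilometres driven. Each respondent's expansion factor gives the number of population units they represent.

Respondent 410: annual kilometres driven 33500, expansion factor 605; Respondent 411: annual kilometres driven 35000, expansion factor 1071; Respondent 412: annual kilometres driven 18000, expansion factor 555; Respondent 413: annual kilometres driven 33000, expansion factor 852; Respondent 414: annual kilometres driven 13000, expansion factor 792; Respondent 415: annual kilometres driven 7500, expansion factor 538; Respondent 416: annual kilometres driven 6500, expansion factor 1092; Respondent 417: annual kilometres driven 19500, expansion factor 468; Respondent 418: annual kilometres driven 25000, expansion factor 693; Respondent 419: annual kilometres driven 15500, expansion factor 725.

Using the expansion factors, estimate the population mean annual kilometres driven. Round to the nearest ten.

Weighted sum = 154976000
Sum of weights = 605 + 1071 + 555 + 852 + 792 + 538 + 1092 + 468 + 693 + 725 = 7391
Weighted mean = 154976000 / 7391 = 20968.205

20970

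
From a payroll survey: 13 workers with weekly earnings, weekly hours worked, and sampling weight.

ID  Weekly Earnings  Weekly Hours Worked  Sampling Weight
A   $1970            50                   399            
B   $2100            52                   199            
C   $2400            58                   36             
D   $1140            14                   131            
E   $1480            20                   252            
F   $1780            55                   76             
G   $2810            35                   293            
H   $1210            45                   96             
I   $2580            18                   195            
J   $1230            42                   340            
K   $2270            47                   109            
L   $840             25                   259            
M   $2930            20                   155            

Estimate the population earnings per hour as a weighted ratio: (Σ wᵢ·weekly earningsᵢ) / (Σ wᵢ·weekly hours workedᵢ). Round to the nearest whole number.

52

Σ wᵢ·y = 4727840
Σ wᵢ·x = 90503
Ratio = 4727840 / 90503 = 52.239594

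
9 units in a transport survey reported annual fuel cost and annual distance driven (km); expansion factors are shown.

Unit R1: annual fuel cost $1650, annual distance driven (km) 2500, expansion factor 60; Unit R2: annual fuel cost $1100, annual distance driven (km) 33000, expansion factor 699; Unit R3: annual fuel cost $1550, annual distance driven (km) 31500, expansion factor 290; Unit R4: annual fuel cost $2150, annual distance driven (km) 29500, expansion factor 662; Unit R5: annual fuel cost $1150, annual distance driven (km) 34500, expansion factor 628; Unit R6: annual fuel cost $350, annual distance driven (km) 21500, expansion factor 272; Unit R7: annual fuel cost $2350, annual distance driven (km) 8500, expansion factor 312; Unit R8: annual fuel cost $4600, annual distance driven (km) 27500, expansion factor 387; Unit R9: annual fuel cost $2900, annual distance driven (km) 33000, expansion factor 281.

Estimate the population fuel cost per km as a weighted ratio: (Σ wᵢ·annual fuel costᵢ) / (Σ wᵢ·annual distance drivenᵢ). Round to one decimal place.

0.1

Σ wᵢ·y = 6886400
Σ wᵢ·x = 2500×60 + 33000×699 + 31500×290 + 29500×662 + 34500×628 + 21500×272 + 8500×312 + 27500×387 + 33000×281
  = 150000 + 23067000 + 9135000 + 19529000 + 21666000 + 5848000 + 2652000 + 10642500 + 9273000 = 101962500
Ratio = 6886400 / 101962500 = 0.067538556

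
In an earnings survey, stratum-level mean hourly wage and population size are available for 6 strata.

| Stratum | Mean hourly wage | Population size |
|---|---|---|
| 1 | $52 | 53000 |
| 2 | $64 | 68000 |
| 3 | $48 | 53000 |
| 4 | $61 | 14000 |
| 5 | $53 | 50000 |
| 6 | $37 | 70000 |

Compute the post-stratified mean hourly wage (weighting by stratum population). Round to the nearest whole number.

Σ Nₕ·x̄ₕ = 52×53000 + 64×68000 + 48×53000 + 61×14000 + 53×50000 + 37×70000
  = 2756000 + 4352000 + 2544000 + 854000 + 2650000 + 2590000 = 15746000
Σ Nₕ = 308000
Overall mean = 15746000 / 308000 = 51.123377

51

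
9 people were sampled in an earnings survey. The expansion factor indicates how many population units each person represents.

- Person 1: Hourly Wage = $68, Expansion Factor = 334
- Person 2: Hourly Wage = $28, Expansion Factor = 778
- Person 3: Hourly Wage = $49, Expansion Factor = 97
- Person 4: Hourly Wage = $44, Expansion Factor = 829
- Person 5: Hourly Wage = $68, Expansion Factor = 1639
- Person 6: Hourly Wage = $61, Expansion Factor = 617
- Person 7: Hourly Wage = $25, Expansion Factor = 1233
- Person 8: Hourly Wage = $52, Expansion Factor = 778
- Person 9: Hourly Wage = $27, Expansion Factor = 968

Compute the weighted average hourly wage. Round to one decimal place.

45.7

Weighted sum = 332231
Sum of weights = 7273
Weighted mean = 332231 / 7273 = 45.680049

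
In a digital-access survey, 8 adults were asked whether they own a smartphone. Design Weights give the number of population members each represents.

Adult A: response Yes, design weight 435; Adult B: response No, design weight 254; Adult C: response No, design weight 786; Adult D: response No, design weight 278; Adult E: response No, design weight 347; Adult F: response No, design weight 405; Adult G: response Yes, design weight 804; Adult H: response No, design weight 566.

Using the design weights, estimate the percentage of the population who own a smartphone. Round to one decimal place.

Sum of weights for 'Yes' = 435 + 804 = 1239
Total weight = 435 + 254 + 786 + 278 + 347 + 405 + 804 + 566 = 3875
Weighted proportion = 1239 / 3875 = 0.31974194 → 31.974194%

32.0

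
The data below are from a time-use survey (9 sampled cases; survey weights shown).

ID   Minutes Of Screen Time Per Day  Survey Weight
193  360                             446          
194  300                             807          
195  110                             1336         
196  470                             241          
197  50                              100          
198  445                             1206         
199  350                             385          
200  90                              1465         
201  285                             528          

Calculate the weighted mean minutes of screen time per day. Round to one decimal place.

Weighted sum = 360×446 + 300×807 + 110×1336 + 470×241 + 50×100 + 445×1206 + 350×385 + 90×1465 + 285×528
  = 160560 + 242100 + 146960 + 113270 + 5000 + 536670 + 134750 + 131850 + 150480 = 1621640
Sum of weights = 6514
Weighted mean = 1621640 / 6514 = 248.94688

248.9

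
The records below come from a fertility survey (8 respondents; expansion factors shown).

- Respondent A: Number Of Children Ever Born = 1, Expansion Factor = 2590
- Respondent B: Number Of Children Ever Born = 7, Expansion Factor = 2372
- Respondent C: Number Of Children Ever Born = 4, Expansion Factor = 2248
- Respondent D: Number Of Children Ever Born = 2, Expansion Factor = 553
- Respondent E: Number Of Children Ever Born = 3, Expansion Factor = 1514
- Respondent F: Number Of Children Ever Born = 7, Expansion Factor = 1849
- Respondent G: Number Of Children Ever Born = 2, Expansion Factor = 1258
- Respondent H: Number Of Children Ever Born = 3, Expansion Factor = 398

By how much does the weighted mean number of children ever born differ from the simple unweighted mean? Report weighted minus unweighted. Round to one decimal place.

0.3

Unweighted sum = 1 + 7 + 4 + 2 + 3 + 7 + 2 + 3 = 29
Unweighted mean = 29 / 8 = 3.625
Weighted sum = 1×2590 + 7×2372 + 4×2248 + 2×553 + 3×1514 + 7×1849 + 2×1258 + 3×398
  = 2590 + 16604 + 8992 + 1106 + 4542 + 12943 + 2516 + 1194 = 50487
Sum of weights = 12782
Weighted mean = 50487 / 12782 = 3.9498514
Difference (weighted minus unweighted) = 0.32485135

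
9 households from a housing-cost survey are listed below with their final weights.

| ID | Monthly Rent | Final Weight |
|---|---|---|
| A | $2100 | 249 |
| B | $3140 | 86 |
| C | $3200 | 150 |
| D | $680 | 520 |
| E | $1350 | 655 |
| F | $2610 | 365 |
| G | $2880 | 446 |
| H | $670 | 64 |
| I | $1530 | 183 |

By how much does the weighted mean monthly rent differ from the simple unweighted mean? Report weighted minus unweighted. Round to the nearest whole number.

-152

Unweighted sum = 18160
Unweighted mean = 18160 / 9 = 2017.7778
Weighted sum = 2100×249 + 3140×86 + 3200×150 + 680×520 + 1350×655 + 2610×365 + 2880×446 + 670×64 + 1530×183
  = 522900 + 270040 + 480000 + 353600 + 884250 + 952650 + 1284480 + 42880 + 279990 = 5070790
Sum of weights = 249 + 86 + 150 + 520 + 655 + 365 + 446 + 64 + 183 = 2718
Weighted mean = 5070790 / 2718 = 1865.6328
Difference (weighted minus unweighted) = -152.14496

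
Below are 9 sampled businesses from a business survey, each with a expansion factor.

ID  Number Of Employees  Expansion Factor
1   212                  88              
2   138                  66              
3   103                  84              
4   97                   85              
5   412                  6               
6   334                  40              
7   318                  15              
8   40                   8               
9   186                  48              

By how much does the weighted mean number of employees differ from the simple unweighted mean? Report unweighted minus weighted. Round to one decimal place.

35.1

Unweighted sum = 212 + 138 + 103 + 97 + 412 + 334 + 318 + 40 + 186 = 1840
Unweighted mean = 1840 / 9 = 204.44444
Weighted sum = 212×88 + 138×66 + 103×84 + 97×85 + 412×6 + 334×40 + 318×15 + 40×8 + 186×48
  = 18656 + 9108 + 8652 + 8245 + 2472 + 13360 + 4770 + 320 + 8928 = 74511
Sum of weights = 88 + 66 + 84 + 85 + 6 + 40 + 15 + 8 + 48 = 440
Weighted mean = 74511 / 440 = 169.34318
Difference (unweighted minus weighted) = 35.101263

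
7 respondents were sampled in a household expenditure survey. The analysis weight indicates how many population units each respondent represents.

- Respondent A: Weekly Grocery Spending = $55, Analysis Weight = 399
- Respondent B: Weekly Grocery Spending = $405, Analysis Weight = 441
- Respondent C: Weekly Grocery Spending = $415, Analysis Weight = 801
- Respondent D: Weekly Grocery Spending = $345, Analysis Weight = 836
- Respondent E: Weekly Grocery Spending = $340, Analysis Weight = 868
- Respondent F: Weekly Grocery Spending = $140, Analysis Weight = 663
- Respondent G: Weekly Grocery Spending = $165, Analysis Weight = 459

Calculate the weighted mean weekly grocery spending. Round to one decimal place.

Weighted sum = 55×399 + 405×441 + 415×801 + 345×836 + 340×868 + 140×663 + 165×459
  = 21945 + 178605 + 332415 + 288420 + 295120 + 92820 + 75735 = 1285060
Sum of weights = 399 + 441 + 801 + 836 + 868 + 663 + 459 = 4467
Weighted mean = 1285060 / 4467 = 287.67853

287.7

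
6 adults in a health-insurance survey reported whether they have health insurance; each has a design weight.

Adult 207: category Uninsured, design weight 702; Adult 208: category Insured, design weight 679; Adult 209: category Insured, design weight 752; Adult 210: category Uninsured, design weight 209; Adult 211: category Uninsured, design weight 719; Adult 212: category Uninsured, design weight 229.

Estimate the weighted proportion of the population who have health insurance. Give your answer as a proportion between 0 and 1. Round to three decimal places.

0.435

Sum of weights for 'Insured' = 679 + 752 = 1431
Total weight = 3290
Weighted proportion = 1431 / 3290 = 0.43495441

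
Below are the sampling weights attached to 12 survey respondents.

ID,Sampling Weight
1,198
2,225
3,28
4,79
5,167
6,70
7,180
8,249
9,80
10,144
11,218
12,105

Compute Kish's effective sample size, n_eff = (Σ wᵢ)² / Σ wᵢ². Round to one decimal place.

9.8

Σ wᵢ = 1743
Σ wᵢ² = 309729
n_eff = 1743² / 309729 = 3038049 / 309729 = 9.8087328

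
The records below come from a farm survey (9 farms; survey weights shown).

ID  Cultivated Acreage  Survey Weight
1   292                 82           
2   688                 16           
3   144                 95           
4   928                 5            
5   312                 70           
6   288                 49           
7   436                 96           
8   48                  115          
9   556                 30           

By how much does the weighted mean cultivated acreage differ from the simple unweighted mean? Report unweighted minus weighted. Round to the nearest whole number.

136

Unweighted sum = 292 + 688 + 144 + 928 + 312 + 288 + 436 + 48 + 556 = 3692
Unweighted mean = 3692 / 9 = 410.22222
Weighted sum = 292×82 + 688×16 + 144×95 + 928×5 + 312×70 + 288×49 + 436×96 + 48×115 + 556×30
  = 23944 + 11008 + 13680 + 4640 + 21840 + 14112 + 41856 + 5520 + 16680 = 153280
Sum of weights = 558
Weighted mean = 153280 / 558 = 274.69534
Difference (unweighted minus weighted) = 135.52688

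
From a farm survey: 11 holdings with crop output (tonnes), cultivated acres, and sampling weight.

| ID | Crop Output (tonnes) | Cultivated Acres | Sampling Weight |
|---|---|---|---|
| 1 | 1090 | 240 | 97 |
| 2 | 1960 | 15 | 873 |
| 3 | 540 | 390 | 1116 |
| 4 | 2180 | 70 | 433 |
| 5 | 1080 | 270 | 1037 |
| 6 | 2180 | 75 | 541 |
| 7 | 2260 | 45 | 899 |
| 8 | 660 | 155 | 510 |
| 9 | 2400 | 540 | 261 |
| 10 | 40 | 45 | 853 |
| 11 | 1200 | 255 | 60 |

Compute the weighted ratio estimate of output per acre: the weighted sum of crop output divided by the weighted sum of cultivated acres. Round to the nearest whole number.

8

Σ wᵢ·y = 1090×97 + 1960×873 + 540×1116 + 2180×433 + 1080×1037 + 2180×541 + 2260×899 + 660×510 + 2400×261 + 40×853 + 1200×60
  = 105730 + 1711080 + 602640 + 943940 + 1119960 + 1179380 + 2031740 + 336600 + 626400 + 34120 + 72000 = 8763590
Σ wᵢ·x = 240×97 + 15×873 + 390×1116 + 70×433 + 270×1037 + 75×541 + 45×899 + 155×510 + 540×261 + 45×853 + 255×60
  = 1136620
Ratio = 8763590 / 1136620 = 7.7102198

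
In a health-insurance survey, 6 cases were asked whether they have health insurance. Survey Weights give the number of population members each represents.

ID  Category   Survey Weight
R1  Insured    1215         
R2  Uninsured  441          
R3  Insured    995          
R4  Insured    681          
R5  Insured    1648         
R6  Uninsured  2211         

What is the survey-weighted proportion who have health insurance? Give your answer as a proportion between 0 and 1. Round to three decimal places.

Sum of weights for 'Insured' = 1215 + 995 + 681 + 1648 = 4539
Total weight = 1215 + 441 + 995 + 681 + 1648 + 2211 = 7191
Weighted proportion = 4539 / 7191 = 0.63120567

0.631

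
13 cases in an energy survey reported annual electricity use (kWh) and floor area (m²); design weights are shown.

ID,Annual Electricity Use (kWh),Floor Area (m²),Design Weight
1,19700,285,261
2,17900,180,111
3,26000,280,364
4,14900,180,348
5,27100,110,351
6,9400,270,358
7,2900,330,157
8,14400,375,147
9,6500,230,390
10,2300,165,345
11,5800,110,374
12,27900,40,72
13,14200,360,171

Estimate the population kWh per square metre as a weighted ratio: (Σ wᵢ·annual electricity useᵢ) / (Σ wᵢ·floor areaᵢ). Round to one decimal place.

62.6

Σ wᵢ·y = 47161900
Σ wᵢ·x = 753335
Ratio = 47161900 / 753335 = 62.604154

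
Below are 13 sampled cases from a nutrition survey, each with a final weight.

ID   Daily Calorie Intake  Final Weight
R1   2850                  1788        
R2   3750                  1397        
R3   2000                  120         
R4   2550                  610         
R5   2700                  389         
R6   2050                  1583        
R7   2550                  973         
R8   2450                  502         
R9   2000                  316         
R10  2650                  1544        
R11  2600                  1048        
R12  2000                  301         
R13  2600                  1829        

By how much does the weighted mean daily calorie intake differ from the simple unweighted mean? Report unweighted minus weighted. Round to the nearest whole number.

Unweighted sum = 32750
Unweighted mean = 32750 / 13 = 2519.2308
Weighted sum = 32942350
Sum of weights = 12400
Weighted mean = 32942350 / 12400 = 2656.6411
Difference (unweighted minus weighted) = -137.41036

-137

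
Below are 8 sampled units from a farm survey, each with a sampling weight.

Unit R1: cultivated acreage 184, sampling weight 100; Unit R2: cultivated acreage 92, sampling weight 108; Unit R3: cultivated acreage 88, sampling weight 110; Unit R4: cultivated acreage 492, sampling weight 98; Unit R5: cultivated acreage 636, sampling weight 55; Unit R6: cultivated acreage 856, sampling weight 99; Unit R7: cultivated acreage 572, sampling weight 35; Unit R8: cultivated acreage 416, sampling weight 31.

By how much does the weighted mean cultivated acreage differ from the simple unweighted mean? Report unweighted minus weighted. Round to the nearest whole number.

Unweighted sum = 184 + 92 + 88 + 492 + 636 + 856 + 572 + 416 = 3336
Unweighted mean = 3336 / 8 = 417
Weighted sum = 184×100 + 92×108 + 88×110 + 492×98 + 636×55 + 856×99 + 572×35 + 416×31
  = 18400 + 9936 + 9680 + 48216 + 34980 + 84744 + 20020 + 12896 = 238872
Sum of weights = 100 + 108 + 110 + 98 + 55 + 99 + 35 + 31 = 636
Weighted mean = 238872 / 636 = 375.58491
Difference (unweighted minus weighted) = 41.415094

41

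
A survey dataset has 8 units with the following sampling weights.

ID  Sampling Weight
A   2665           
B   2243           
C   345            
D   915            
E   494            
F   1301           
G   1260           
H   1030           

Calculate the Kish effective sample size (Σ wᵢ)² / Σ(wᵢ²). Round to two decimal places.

5.95

Σ wᵢ = 10253
Σ wᵢ² = 7102225 + 5031049 + 119025 + 837225 + 244036 + 1692601 + 1587600 + 1060900 = 17674661
n_eff = 10253² / 17674661 = 105124009 / 17674661 = 5.9477242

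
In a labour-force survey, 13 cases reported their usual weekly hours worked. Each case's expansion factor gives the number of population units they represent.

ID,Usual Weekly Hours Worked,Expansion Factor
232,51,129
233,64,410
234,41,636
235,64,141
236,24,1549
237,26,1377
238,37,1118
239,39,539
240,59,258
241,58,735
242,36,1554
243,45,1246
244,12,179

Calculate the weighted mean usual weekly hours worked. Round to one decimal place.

38.0

Weighted sum = 375298
Sum of weights = 9871
Weighted mean = 375298 / 9871 = 38.020261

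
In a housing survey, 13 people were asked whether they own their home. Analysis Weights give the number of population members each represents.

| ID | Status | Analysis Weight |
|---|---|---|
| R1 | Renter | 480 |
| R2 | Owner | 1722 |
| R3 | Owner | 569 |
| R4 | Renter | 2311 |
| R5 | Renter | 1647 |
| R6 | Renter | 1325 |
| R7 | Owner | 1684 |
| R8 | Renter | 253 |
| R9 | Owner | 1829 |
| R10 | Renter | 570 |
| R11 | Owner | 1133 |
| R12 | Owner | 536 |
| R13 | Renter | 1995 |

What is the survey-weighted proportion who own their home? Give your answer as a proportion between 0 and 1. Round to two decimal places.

0.47

Sum of weights for 'Owner' = 1722 + 569 + 1684 + 1829 + 1133 + 536 = 7473
Total weight = 16054
Weighted proportion = 7473 / 16054 = 0.46549147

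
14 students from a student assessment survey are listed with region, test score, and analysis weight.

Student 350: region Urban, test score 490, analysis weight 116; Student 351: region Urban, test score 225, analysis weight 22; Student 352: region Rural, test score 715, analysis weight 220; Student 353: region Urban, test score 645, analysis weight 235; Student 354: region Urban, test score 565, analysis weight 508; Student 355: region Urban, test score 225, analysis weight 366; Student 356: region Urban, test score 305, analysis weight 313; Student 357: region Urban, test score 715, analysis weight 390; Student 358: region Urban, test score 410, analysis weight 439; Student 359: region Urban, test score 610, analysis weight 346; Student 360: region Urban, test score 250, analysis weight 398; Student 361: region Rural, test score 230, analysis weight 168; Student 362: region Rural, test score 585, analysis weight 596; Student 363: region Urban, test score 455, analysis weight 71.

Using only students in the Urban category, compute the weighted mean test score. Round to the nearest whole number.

462

Urban rows: 350, 351, 353, 354, 355, 356, 357, 358, 359, 360, 363
Weighted sum = 1479905
Sum of weights = 116 + 22 + 235 + 508 + 366 + 313 + 390 + 439 + 346 + 398 + 71 = 3204
Weighted mean = 1479905 / 3204 = 461.89295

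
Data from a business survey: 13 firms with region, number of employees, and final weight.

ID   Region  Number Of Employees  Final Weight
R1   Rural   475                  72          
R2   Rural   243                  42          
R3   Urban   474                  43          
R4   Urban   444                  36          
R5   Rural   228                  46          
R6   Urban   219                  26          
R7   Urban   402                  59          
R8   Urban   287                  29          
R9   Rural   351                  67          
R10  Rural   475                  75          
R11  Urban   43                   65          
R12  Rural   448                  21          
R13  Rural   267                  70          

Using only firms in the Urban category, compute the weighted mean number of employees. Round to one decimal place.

298.0

Urban rows: R3, R4, R6, R7, R8, R11
Weighted sum = 474×43 + 444×36 + 219×26 + 402×59 + 287×29 + 43×65
  = 20382 + 15984 + 5694 + 23718 + 8323 + 2795 = 76896
Sum of weights = 258
Weighted mean = 76896 / 258 = 298.04651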